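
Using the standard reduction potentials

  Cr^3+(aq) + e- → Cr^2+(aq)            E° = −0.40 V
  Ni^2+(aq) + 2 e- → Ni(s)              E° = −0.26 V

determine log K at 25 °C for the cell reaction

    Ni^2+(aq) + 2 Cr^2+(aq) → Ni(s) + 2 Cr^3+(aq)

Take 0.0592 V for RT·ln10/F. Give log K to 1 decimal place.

The Ni²⁺/Ni couple is reduced (cathode); E°cell = −0.26 − (−0.40) = +0.14 V with n = 2.
At equilibrium E = 0, so log K = nE°cell / 0.0592 = (2)(+0.14) / 0.0592 = 4.7.

log K = 4.7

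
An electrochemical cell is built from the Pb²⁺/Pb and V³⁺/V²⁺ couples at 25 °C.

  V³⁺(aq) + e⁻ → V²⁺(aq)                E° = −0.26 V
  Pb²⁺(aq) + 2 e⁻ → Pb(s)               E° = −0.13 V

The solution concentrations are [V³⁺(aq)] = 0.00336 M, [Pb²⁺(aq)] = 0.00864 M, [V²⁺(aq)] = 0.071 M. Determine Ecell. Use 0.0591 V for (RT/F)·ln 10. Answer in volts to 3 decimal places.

The Pb²⁺/Pb couple has the more positive E°, so it is the cathode; V³⁺/V²⁺ is the anode.
E°cell = −0.13 − (−0.26) = +0.13 V, with n = 2 electrons transferred.
For the overall reaction Pb²⁺(aq) + 2 V²⁺(aq) → Pb(s) + 2 V³⁺(aq), Q = [V³⁺(aq)]^2 / ([Pb²⁺(aq)]·[V²⁺(aq)]^2) = 0.259, giving log Q = −0.586.
E = E° − (0.0591/n)·log Q = +0.13 − (0.0591/2)(−0.586) = +0.147 V.

+0.147 V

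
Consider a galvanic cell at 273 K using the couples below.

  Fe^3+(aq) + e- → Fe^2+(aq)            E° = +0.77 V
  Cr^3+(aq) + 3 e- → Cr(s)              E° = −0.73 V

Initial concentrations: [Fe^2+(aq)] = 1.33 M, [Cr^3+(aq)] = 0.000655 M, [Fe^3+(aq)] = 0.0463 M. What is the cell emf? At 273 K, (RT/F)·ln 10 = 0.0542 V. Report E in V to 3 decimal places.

+1.478 V

Fe³⁺/Fe²⁺ is reduced (cathode, E° = +0.77 V) and Cr³⁺/Cr is oxidized (anode).
E°cell = E°cat − E°an = +0.77 − (−0.73) = +1.50 V; n = 3.
The balanced reaction is 3 Fe^3+(aq) + Cr(s) → 3 Fe^2+(aq) + Cr^3+(aq), so Q = ([Fe^2+(aq)]^3·[Cr^3+(aq)]) / [Fe^3+(aq)]^3 = 15.5 and log Q = 1.191.
Applying E = E° − (RT ln10/nF)·log Q gives +1.50 − (0.0542/3)(1.191) = +1.478 V.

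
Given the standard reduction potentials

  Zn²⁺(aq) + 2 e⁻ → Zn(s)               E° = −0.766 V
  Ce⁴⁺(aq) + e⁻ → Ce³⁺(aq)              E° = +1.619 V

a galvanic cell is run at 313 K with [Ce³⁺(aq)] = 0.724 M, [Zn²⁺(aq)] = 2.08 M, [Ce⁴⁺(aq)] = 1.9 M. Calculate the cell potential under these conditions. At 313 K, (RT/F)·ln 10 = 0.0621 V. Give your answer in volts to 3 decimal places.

+2.401 V

Ce⁴⁺/Ce³⁺ is reduced (cathode, E° = +1.619 V) and Zn²⁺/Zn is oxidized (anode).
The standard potential is +1.619 − (−0.766) = +2.385 V and the balanced reaction transfers n = 2 electrons.
Balancing gives 2 Ce⁴⁺(aq) + Zn(s) → 2 Ce³⁺(aq) + Zn²⁺(aq); hence Q = ([Ce³⁺(aq)]^2·[Zn²⁺(aq)]) / [Ce⁴⁺(aq)]^2 = 0.302 (log Q = −0.520).
By the Nernst equation, E = +2.385 − (0.0621/2)·(−0.520) = +2.401 V.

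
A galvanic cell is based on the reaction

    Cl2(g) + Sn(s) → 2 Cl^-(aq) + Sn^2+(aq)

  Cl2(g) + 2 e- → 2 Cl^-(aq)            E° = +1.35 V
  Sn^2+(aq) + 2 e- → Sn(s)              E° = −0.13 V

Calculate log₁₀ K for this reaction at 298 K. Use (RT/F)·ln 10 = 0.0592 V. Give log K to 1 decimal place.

log K = 50.0

The Cl₂/Cl⁻ couple is reduced (cathode); E°cell = +1.35 − (−0.13) = +1.48 V with n = 2.
At equilibrium E = 0, so log K = nE°cell / 0.0592 = (2)(+1.48) / 0.0592 = 50.0.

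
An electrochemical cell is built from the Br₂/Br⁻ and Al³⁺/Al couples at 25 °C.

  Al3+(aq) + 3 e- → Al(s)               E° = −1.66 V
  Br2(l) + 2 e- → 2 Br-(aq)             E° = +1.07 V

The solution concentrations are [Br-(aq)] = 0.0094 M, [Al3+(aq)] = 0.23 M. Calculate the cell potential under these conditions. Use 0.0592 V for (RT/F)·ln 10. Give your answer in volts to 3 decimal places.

+2.863 V

Since E°(Br₂/Br⁻) > E°(Al³⁺/Al), Br₂/Br⁻ serves as the cathode.
E°cell = E°cat − E°an = +1.07 − (−1.66) = +2.73 V; n = 6.
Balancing gives 3 Br2(l) + 2 Al(s) → 6 Br-(aq) + 2 Al3+(aq); hence Q = [Br-(aq)]^6·[Al3+(aq)]^2 = 3.65×10^−14 (log Q = −13.438).
By the Nernst equation, E = +2.73 − (0.0592/6)·(−13.438) = +2.863 V.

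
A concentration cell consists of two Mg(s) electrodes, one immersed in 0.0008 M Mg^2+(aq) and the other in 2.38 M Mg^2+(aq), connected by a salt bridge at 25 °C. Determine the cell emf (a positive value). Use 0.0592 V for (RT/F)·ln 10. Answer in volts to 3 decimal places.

0.103 V

For a concentration cell E°cell = 0, since both electrodes use the same couple.
The compartment with the higher Mg^2+(aq) concentration (2.38 M) acts as the cathode; ions are reduced there and produced at the dilute (0.0008 M) anode.
With n = 2, Ecell = −(0.0592/2)·log([dilute]/[conc]) = −(0.0592/2)·log(0.0008/2.38) = +0.103 V.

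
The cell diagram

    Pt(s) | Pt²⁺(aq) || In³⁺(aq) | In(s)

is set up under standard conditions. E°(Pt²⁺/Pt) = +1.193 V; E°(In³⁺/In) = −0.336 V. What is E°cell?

−1.529 V

By convention the left-hand electrode in cell notation is the anode (oxidation) and the right-hand electrode is the cathode (reduction).
E°cell = E°(right) − E°(left) = −0.336 − (+1.193) = −1.529 V.
The negative sign shows that, as written, the cell would require an external voltage to drive the reaction.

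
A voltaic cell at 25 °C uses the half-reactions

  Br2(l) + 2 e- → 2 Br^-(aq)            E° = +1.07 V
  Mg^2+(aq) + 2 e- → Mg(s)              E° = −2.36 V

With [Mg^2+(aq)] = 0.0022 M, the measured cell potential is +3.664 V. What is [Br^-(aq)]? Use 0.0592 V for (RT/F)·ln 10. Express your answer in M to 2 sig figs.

Br₂/Br⁻ is the cathode (higher E°); E°cell = +1.07 − (−2.36) = +3.43 V with n = 2.
Rearranging E = E° − (0.0592/n)·log Q gives log Q = 2(+3.43 − (+3.664))/0.0592 = −7.905.
Balancing electrons gives Br2(l) + Mg(s) → 2 Br^-(aq) + Mg^2+(aq); thus Q = [Br^-(aq)]^2·[Mg^2+(aq)].
Solving for the unknown gives log [Br^-(aq)] = −2.624, so [Br^-(aq)] ≈ 0.0024 M.

0.0024 M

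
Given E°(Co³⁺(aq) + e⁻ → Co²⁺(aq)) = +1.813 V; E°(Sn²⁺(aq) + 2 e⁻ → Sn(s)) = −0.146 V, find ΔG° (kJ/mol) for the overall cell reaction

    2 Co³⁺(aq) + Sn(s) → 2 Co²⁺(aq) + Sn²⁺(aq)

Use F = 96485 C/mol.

In the reaction as written Co³⁺(aq) is reduced, so the Co³⁺/Co²⁺ couple is the cathode and Sn²⁺/Sn is the anode.
E°cell = +1.813 − (−0.146) = +1.959 V; balancing electrons gives n = 2.
ΔG° = −nFE°cell = −(2)(96485)(+1.959) J/mol = −378 kJ/mol.

−378 kJ/mol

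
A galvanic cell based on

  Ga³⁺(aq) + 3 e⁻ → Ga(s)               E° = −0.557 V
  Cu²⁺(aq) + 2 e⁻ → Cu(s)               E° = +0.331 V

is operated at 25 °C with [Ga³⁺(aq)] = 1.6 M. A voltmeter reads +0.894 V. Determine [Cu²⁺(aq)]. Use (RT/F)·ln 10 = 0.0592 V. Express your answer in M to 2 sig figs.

2.2 M

With Cu²⁺/Cu at the cathode and Ga³⁺/Ga at the anode, E°cell = +0.331 − (−0.557) = +0.888 V (n = 6).
From the Nernst equation, log Q = n(E° − E)/0.0592 = 6·(+0.888 − (+0.894))/0.0592 = −0.608.
The balanced reaction is 3 Cu²⁺(aq) + 2 Ga(s) → 3 Cu(s) + 2 Ga³⁺(aq), so Q = [Ga³⁺(aq)]^2 / [Cu²⁺(aq)]^3.
Solving for the unknown gives log [Cu²⁺(aq)] = 0.339, so [Cu²⁺(aq)] ≈ 2.2 M.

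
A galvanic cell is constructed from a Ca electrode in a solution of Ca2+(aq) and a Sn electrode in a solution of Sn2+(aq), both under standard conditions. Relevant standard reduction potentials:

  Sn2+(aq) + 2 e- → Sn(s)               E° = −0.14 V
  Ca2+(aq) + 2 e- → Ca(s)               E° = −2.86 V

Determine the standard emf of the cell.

Of the two couples in this cell, the one with the more positive reduction potential is reduced at the cathode: here that is Sn²⁺/Sn (−0.14 V); Ca²⁺/Ca (−2.86 V) is the anode.
E°cell = E°(cathode) − E°(anode) = −0.14 − (−2.86) = +2.72 V.

+2.72 V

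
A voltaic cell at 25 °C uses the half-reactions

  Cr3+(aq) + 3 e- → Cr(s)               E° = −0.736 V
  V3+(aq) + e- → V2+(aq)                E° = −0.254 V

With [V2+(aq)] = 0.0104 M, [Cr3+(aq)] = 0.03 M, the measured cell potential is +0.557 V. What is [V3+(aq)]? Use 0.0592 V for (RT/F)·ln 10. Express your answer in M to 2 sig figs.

0.060 M

With V³⁺/V²⁺ at the cathode and Cr³⁺/Cr at the anode, E°cell = −0.254 − (−0.736) = +0.482 V (n = 3).
From the Nernst equation, log Q = n(E° − E)/0.0592 = 3·(+0.482 − (+0.557))/0.0592 = −3.801.
The balanced reaction is 3 V3+(aq) + Cr(s) → 3 V2+(aq) + Cr3+(aq), so Q = ([V2+(aq)]^3·[Cr3+(aq)]) / [V3+(aq)]^3.
Isolating [V3+(aq)] in Q = 10^{−3.801} yields log [V3+(aq)] = −1.224, i.e. 0.060 M.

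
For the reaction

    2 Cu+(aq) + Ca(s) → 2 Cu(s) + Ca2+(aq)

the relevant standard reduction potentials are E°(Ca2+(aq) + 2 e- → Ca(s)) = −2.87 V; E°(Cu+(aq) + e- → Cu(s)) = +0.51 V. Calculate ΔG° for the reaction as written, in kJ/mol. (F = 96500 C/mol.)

−652 kJ/mol

In the reaction as written Cu+(aq) is reduced, so the Cu⁺/Cu couple is the cathode and Ca²⁺/Ca is the anode.
E°cell = +0.51 − (−2.87) = +3.38 V; balancing electrons gives n = 2.
ΔG° = −nFE°cell = −(2)(96500)(+3.38) J/mol = −652 kJ/mol.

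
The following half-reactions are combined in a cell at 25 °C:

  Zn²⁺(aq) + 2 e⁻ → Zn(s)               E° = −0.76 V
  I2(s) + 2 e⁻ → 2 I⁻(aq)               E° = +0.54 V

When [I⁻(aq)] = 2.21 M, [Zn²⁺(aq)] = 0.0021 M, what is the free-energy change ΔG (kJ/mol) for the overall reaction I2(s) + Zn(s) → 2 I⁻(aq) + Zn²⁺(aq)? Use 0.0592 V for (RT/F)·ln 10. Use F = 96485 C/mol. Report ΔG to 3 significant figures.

With I₂/I⁻ reduced at the cathode, E°cell = +0.54 − (−0.76) = +1.30 V and n = 2.
Q = [I⁻(aq)]^2·[Zn²⁺(aq)] = 0.0103, so log Q = −1.989 and E = +1.30 − (0.0592/2)(−1.989) = +1.3589 V.
ΔG = −nFE = −(2)(96485)(+1.3589) J/mol = −262 kJ/mol.

−262 kJ/mol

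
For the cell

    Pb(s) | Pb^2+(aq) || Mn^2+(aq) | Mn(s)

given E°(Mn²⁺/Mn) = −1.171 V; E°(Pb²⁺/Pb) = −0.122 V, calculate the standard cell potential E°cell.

By convention the left-hand electrode in cell notation is the anode (oxidation) and the right-hand electrode is the cathode (reduction).
E°cell = E°(right) − E°(left) = −1.171 − (−0.122) = −1.049 V.
The negative sign shows that, as written, the cell would require an external voltage to drive the reaction.

−1.049 V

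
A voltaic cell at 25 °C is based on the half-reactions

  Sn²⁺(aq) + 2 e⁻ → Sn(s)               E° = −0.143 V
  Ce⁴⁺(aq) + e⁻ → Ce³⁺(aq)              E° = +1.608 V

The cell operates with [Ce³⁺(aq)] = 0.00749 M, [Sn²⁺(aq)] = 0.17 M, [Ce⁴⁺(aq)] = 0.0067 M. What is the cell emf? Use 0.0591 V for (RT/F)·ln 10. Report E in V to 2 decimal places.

+1.77 V

Ce⁴⁺/Ce³⁺ is reduced (cathode, E° = +1.608 V) and Sn²⁺/Sn is oxidized (anode).
E°cell = +1.608 − (−0.143) = +1.751 V, with n = 2 electrons transferred.
The balanced reaction is 2 Ce⁴⁺(aq) + Sn(s) → 2 Ce³⁺(aq) + Sn²⁺(aq), so Q = ([Ce³⁺(aq)]^2·[Sn²⁺(aq)]) / [Ce⁴⁺(aq)]^2 = 0.212 and log Q = −0.673.
By the Nernst equation, E = +1.751 − (0.0591/2)·(−0.673) = +1.77 V.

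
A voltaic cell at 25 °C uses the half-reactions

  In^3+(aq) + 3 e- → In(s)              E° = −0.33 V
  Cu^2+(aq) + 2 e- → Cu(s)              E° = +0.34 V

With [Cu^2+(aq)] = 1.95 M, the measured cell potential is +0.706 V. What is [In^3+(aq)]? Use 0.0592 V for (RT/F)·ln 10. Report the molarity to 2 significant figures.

The Cu²⁺/Cu couple has the larger reduction potential, so it is the cathode: E°cell = +0.34 − (−0.33) = +0.67 V and n = 6.
Since E = E° − (0.0592/n)·log Q, log Q = n(E° − E)/0.0592 = −3.649.
For 3 Cu^2+(aq) + 2 In(s) → 3 Cu(s) + 2 In^3+(aq), the reaction quotient is Q = [In^3+(aq)]^2 / [Cu^2+(aq)]^3.
Isolating [In^3+(aq)] in Q = 10^{−3.649} yields log [In^3+(aq)] = −1.389, i.e. 0.041 M.

0.041 M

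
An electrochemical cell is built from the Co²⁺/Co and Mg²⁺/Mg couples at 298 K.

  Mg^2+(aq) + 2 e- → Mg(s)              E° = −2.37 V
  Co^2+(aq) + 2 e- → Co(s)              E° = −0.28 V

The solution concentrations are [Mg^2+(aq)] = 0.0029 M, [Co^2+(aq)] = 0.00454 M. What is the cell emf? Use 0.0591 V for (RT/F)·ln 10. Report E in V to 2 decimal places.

+2.10 V

The Co²⁺/Co couple has the more positive E°, so it is the cathode; Mg²⁺/Mg is the anode.
The standard potential is −0.28 − (−2.37) = +2.09 V and the balanced reaction transfers n = 2 electrons.
For the overall reaction Co^2+(aq) + Mg(s) → Co(s) + Mg^2+(aq), Q = [Mg^2+(aq)] / [Co^2+(aq)] = 0.639, giving log Q = −0.195.
E = E° − (0.0591/n)·log Q = +2.09 − (0.0591/2)(−0.195) = +2.10 V.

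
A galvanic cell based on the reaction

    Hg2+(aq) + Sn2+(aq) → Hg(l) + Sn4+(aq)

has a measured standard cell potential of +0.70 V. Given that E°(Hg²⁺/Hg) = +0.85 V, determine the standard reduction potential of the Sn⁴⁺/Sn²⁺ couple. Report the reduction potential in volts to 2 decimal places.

+0.15 V

In the reaction as written the Hg²⁺/Hg couple is reduced (cathode) and Sn⁴⁺/Sn²⁺ is oxidized (anode), so E°cell = E°(Hg²⁺/Hg) − E°(Sn⁴⁺/Sn²⁺).
E°(Sn⁴⁺/Sn²⁺) = E°(cathode) − E°cell = +0.85 − (+0.70) = +0.15 V.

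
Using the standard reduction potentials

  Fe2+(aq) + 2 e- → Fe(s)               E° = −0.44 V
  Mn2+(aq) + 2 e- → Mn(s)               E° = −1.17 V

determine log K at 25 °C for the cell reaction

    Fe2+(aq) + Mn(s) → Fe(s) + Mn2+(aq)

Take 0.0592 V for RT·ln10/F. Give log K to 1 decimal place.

log K = 24.7

The Fe²⁺/Fe couple is reduced (cathode); E°cell = −0.44 − (−1.17) = +0.73 V with n = 2.
At equilibrium E = 0, so log K = nE°cell / 0.0592 = (2)(+0.73) / 0.0592 = 24.7.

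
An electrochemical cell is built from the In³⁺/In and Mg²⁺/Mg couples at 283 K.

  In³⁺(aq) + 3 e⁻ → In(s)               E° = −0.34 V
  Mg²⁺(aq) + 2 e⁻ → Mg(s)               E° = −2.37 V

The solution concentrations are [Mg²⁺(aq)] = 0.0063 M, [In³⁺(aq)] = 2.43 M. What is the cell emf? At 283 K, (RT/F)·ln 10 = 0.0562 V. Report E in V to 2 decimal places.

+2.10 V

The In³⁺/In couple has the more positive E°, so it is the cathode; Mg²⁺/Mg is the anode.
The standard potential is −0.34 − (−2.37) = +2.03 V and the balanced reaction transfers n = 6 electrons.
For the overall reaction 2 In³⁺(aq) + 3 Mg(s) → 2 In(s) + 3 Mg²⁺(aq), Q = [Mg²⁺(aq)]^3 / [In³⁺(aq)]^2 = 4.23×10^−8, giving log Q = −7.373.
E = E° − (0.0562/n)·log Q = +2.03 − (0.0562/6)(−7.373) = +2.10 V.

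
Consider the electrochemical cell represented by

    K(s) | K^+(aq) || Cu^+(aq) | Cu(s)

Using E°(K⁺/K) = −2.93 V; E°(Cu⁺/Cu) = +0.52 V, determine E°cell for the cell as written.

By convention the left-hand electrode in cell notation is the anode (oxidation) and the right-hand electrode is the cathode (reduction).
E°cell = E°(right) − E°(left) = +0.52 − (−2.93) = +3.45 V.

+3.45 V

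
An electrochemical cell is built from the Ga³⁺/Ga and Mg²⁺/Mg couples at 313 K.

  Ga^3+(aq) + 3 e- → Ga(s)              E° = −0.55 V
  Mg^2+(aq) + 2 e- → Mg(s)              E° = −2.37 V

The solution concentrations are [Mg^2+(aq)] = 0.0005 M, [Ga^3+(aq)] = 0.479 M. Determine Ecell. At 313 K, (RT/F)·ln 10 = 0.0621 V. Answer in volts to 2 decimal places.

+1.92 V

Ga³⁺/Ga is reduced (cathode, E° = −0.55 V) and Mg²⁺/Mg is oxidized (anode).
E°cell = −0.55 − (−2.37) = +1.82 V, with n = 6 electrons transferred.
Balancing gives 2 Ga^3+(aq) + 3 Mg(s) → 2 Ga(s) + 3 Mg^2+(aq); hence Q = [Mg^2+(aq)]^3 / [Ga^3+(aq)]^2 = 5.45×10^−10 (log Q = −9.264).
By the Nernst equation, E = +1.82 − (0.0621/6)·(−9.264) = +1.92 V.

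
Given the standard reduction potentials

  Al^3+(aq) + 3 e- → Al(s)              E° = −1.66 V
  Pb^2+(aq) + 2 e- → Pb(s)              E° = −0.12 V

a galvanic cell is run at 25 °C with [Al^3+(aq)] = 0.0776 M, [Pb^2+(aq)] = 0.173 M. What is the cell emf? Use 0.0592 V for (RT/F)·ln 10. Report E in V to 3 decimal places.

The Pb²⁺/Pb couple has the more positive E°, so it is the cathode; Al³⁺/Al is the anode.
E°cell = E°cat − E°an = −0.12 − (−1.66) = +1.54 V; n = 6.
Balancing gives 3 Pb^2+(aq) + 2 Al(s) → 3 Pb(s) + 2 Al^3+(aq); hence Q = [Al^3+(aq)]^2 / [Pb^2+(aq)]^3 = 1.16 (log Q = 0.066).
E = E° − (0.0592/n)·log Q = +1.54 − (0.0592/6)(0.066) = +1.539 V.

+1.539 V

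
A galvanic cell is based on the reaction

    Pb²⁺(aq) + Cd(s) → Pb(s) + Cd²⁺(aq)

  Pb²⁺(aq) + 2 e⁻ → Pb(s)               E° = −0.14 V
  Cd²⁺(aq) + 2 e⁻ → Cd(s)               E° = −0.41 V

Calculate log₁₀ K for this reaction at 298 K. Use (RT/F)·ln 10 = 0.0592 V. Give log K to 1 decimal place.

log K = 9.1

The Pb²⁺/Pb couple is reduced (cathode); E°cell = −0.14 − (−0.41) = +0.27 V with n = 2.
At equilibrium E = 0, so log K = nE°cell / 0.0592 = (2)(+0.27) / 0.0592 = 9.1.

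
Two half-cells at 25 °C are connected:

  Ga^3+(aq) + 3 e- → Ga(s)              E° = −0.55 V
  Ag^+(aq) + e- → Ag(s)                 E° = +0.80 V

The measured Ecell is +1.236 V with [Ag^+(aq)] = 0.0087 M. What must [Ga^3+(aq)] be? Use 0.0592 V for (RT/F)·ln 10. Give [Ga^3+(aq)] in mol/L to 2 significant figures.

Ag⁺/Ag is the cathode (higher E°); E°cell = +0.80 − (−0.55) = +1.35 V with n = 3.
Rearranging E = E° − (0.0592/n)·log Q gives log Q = 3(+1.35 − (+1.236))/0.0592 = 5.777.
The balanced reaction is 3 Ag^+(aq) + Ga(s) → 3 Ag(s) + Ga^3+(aq), so Q = [Ga^3+(aq)] / [Ag^+(aq)]^3.
Solving for the unknown gives log [Ga^3+(aq)] = −0.404, so [Ga^3+(aq)] ≈ 0.39 M.

0.39 M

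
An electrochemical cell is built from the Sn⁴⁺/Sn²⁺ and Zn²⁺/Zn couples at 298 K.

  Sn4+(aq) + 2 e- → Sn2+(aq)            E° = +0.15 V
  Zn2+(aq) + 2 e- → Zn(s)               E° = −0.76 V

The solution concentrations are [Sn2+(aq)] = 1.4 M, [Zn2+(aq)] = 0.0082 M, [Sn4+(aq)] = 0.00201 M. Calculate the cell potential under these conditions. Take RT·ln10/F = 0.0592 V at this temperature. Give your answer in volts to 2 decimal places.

The Sn⁴⁺/Sn²⁺ couple has the more positive E°, so it is the cathode; Zn²⁺/Zn is the anode.
E°cell = E°cat − E°an = +0.15 − (−0.76) = +0.91 V; n = 2.
The balanced reaction is Sn4+(aq) + Zn(s) → Sn2+(aq) + Zn2+(aq), so Q = ([Sn2+(aq)]·[Zn2+(aq)]) / [Sn4+(aq)] = 5.71 and log Q = 0.757.
Applying E = E° − (RT ln10/nF)·log Q gives +0.91 − (0.0592/2)(0.757) = +0.89 V.

+0.89 V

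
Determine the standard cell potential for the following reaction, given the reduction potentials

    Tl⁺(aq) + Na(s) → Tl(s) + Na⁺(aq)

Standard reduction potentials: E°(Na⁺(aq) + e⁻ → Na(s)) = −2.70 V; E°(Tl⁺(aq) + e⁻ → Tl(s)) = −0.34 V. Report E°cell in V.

+2.36 V

In the reaction as written, Tl⁺(aq) is reduced (cathode) and Na⁺(aq) is produced by oxidation at the anode.
E°cell = E°(cathode) − E°(anode) = −0.34 − (−2.70) = +2.36 V.
The positive value indicates the reaction is spontaneous as written.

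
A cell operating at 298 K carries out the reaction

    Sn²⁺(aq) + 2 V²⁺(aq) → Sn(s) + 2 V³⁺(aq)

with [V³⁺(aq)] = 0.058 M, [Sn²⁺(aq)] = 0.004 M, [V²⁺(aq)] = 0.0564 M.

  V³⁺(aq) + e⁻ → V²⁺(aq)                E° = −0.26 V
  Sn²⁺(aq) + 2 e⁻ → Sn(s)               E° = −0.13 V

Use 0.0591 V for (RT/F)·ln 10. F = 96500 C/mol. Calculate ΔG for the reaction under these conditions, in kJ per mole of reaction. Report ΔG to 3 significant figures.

E°cell = −0.13 − (−0.26) = +0.13 V; the balanced reaction transfers n = 2 electrons.
The reaction quotient is [V³⁺(aq)]^2 / ([Sn²⁺(aq)]·[V²⁺(aq)]^2) = 264; by Nernst, E = +0.13 − (0.0591/2)(2.422) = +0.0584 V.
Finally ΔG = −nFE = −(2)(96500 C/mol)(+0.0584 V) = −11.3 kJ/mol.

−11.3 kJ/mol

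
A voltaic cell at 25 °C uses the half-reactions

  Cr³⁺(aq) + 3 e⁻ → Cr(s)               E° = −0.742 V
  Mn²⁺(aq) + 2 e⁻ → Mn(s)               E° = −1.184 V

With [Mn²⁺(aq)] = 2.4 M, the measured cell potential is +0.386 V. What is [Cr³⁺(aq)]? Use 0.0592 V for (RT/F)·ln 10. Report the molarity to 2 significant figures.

Cr³⁺/Cr is the cathode (higher E°); E°cell = −0.742 − (−1.184) = +0.442 V with n = 6.
Since E = E° − (0.0592/n)·log Q, log Q = n(E° − E)/0.0592 = 5.676.
For 2 Cr³⁺(aq) + 3 Mn(s) → 2 Cr(s) + 3 Mn²⁺(aq), the reaction quotient is Q = [Mn²⁺(aq)]^3 / [Cr³⁺(aq)]^2.
Substituting the known concentrations and solving, log [Cr³⁺(aq)] = −2.268 and [Cr³⁺(aq)] = 0.0054 M.

0.0054 M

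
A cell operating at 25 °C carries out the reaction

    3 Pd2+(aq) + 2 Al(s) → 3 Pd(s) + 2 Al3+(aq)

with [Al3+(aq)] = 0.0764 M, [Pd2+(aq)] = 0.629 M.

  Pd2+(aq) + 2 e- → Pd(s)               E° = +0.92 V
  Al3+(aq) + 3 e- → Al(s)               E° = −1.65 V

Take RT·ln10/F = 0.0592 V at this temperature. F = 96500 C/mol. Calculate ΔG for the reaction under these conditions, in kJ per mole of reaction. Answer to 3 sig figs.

−1500 kJ/mol

The standard cell potential is +0.92 − (−1.65) = +2.57 V, with n = 6 electrons in the balanced equation.
The reaction quotient is [Al3+(aq)]^2 / [Pd2+(aq)]^3 = 0.0235; by Nernst, E = +2.57 − (0.0592/6)(−1.630) = +2.5861 V.
Finally ΔG = −nFE = −(6)(96500 C/mol)(+2.5861 V) = −1500 kJ/mol.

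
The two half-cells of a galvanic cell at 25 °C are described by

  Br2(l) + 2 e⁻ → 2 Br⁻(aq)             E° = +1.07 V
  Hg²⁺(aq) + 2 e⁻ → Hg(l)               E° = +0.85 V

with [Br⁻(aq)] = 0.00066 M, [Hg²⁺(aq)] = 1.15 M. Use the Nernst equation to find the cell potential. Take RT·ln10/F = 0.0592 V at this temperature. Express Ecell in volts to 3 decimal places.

The Br₂/Br⁻ couple has the more positive E°, so it is the cathode; Hg²⁺/Hg is the anode.
E°cell = E°cat − E°an = +1.07 − (+0.85) = +0.22 V; n = 2.
For the overall reaction Br2(l) + Hg(l) → 2 Br⁻(aq) + Hg²⁺(aq), Q = [Br⁻(aq)]^2·[Hg²⁺(aq)] = 5.01×10^−7, giving log Q = −6.300.
E = E° − (0.0592/n)·log Q = +0.22 − (0.0592/2)(−6.300) = +0.406 V.

+0.406 V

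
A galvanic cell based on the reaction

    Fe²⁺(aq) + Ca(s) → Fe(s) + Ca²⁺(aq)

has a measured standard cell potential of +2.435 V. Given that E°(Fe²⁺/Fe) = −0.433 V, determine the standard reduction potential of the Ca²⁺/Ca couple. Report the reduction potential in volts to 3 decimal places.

In the reaction as written the Fe²⁺/Fe couple is reduced (cathode) and Ca²⁺/Ca is oxidized (anode), so E°cell = E°(Fe²⁺/Fe) − E°(Ca²⁺/Ca).
E°(Ca²⁺/Ca) = E°(cathode) − E°cell = −0.433 − (+2.435) = −2.868 V.

−2.868 V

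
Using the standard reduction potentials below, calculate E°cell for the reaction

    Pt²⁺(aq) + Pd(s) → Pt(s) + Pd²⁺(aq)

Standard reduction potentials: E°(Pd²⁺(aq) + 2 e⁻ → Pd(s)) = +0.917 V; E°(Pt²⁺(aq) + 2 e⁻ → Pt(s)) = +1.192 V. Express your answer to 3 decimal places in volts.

+0.275 V

In the reaction as written, Pt²⁺(aq) is reduced (cathode) and Pd²⁺(aq) is produced by oxidation at the anode.
E°cell = E°(cathode) − E°(anode) = +1.192 − (+0.917) = +0.275 V.
The positive value indicates the reaction is spontaneous as written.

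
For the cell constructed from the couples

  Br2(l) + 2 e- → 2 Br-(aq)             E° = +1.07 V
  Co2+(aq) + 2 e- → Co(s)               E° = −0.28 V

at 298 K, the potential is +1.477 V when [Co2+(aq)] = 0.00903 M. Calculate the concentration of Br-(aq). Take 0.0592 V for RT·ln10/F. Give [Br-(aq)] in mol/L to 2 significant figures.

The Br₂/Br⁻ couple has the larger reduction potential, so it is the cathode: E°cell = +1.07 − (−0.28) = +1.35 V and n = 2.
From the Nernst equation, log Q = n(E° − E)/0.0592 = 2·(+1.35 − (+1.477))/0.0592 = −4.291.
For Br2(l) + Co(s) → 2 Br-(aq) + Co2+(aq), the reaction quotient is Q = [Br-(aq)]^2·[Co2+(aq)].
Substituting the known concentrations and solving, log [Br-(aq)] = −1.123 and [Br-(aq)] = 0.075 M.

0.075 M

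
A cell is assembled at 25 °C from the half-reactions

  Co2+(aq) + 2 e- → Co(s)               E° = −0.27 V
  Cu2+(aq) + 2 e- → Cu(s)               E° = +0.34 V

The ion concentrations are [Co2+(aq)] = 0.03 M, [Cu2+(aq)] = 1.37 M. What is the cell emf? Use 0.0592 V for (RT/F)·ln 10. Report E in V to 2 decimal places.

The Cu²⁺/Cu couple has the more positive E°, so it is the cathode; Co²⁺/Co is the anode.
The standard potential is +0.34 − (−0.27) = +0.61 V and the balanced reaction transfers n = 2 electrons.
The balanced reaction is Cu2+(aq) + Co(s) → Cu(s) + Co2+(aq), so Q = [Co2+(aq)] / [Cu2+(aq)] = 0.0219 and log Q = −1.660.
Applying E = E° − (RT ln10/nF)·log Q gives +0.61 − (0.0592/2)(−1.660) = +0.66 V.

+0.66 V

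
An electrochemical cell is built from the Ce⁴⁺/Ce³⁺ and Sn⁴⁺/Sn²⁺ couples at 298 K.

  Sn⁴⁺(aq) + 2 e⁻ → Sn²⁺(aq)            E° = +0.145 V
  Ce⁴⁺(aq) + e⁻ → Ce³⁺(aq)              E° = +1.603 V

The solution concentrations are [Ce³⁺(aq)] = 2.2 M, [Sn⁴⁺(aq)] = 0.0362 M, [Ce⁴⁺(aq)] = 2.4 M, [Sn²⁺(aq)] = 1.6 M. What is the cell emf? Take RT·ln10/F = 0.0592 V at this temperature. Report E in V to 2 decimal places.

The Ce⁴⁺/Ce³⁺ couple has the more positive E°, so it is the cathode; Sn⁴⁺/Sn²⁺ is the anode.
E°cell = +1.603 − (+0.145) = +1.458 V, with n = 2 electrons transferred.
For the overall reaction 2 Ce⁴⁺(aq) + Sn²⁺(aq) → 2 Ce³⁺(aq) + Sn⁴⁺(aq), Q = ([Ce³⁺(aq)]^2·[Sn⁴⁺(aq)]) / ([Ce⁴⁺(aq)]^2·[Sn²⁺(aq)]) = 0.019, giving log Q = −1.721.
Applying E = E° − (RT ln10/nF)·log Q gives +1.458 − (0.0592/2)(−1.721) = +1.51 V.

+1.51 V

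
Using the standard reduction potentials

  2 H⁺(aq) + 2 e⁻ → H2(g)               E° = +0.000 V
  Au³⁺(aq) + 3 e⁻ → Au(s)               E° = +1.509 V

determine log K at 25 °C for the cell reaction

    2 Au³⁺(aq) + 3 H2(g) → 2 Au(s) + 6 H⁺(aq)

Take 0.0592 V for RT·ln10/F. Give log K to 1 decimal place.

The Au³⁺/Au couple is reduced (cathode); E°cell = +1.509 − (+0.000) = +1.509 V with n = 6.
At equilibrium E = 0, so log K = nE°cell / 0.0592 = (6)(+1.509) / 0.0592 = 152.9.

log K = 152.9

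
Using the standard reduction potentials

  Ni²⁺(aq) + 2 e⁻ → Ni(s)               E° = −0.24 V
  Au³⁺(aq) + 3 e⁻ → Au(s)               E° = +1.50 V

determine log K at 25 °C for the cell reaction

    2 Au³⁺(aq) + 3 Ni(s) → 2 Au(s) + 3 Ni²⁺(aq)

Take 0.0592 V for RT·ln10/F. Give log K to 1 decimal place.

The Au³⁺/Au couple is reduced (cathode); E°cell = +1.50 − (−0.24) = +1.74 V with n = 6.
At equilibrium E = 0, so log K = nE°cell / 0.0592 = (6)(+1.74) / 0.0592 = 176.4.

log K = 176.4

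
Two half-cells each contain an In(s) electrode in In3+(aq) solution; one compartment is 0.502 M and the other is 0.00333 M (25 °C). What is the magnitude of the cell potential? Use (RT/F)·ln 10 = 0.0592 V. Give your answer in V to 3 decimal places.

0.043 V

For a concentration cell E°cell = 0, since both electrodes use the same couple.
The compartment with the higher In3+(aq) concentration (0.502 M) acts as the cathode; ions are reduced there and produced at the dilute (0.00333 M) anode.
With n = 3, Ecell = −(0.0592/3)·log([dilute]/[conc]) = −(0.0592/3)·log(0.00333/0.502) = +0.043 V.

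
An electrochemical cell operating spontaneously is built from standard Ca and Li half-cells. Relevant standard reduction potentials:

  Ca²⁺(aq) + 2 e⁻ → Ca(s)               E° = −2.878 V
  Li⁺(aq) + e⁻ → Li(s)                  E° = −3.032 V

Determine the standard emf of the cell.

Of the two couples in this cell, the one with the more positive reduction potential is reduced at the cathode: here that is Ca²⁺/Ca (−2.878 V); Li⁺/Li (−3.032 V) is the anode.
E°cell = E°(cathode) − E°(anode) = −2.878 − (−3.032) = +0.154 V.

+0.154 V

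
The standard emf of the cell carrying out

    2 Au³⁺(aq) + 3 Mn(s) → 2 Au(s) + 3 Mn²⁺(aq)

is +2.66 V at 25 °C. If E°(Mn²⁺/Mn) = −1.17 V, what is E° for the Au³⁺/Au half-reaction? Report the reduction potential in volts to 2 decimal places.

In the reaction as written the Au³⁺/Au couple is reduced (cathode) and Mn²⁺/Mn is oxidized (anode), so E°cell = E°(Au³⁺/Au) − E°(Mn²⁺/Mn).
E°(Au³⁺/Au) = E°cell + E°(anode) = +2.66 + (−1.17) = +1.49 V.

+1.49 V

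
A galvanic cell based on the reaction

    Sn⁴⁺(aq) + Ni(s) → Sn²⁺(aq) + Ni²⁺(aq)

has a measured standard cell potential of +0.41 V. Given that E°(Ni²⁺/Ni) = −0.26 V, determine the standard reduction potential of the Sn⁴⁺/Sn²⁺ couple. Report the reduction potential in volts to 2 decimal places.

+0.15 V

In the reaction as written the Sn⁴⁺/Sn²⁺ couple is reduced (cathode) and Ni²⁺/Ni is oxidized (anode), so E°cell = E°(Sn⁴⁺/Sn²⁺) − E°(Ni²⁺/Ni).
E°(Sn⁴⁺/Sn²⁺) = E°cell + E°(anode) = +0.41 + (−0.26) = +0.15 V.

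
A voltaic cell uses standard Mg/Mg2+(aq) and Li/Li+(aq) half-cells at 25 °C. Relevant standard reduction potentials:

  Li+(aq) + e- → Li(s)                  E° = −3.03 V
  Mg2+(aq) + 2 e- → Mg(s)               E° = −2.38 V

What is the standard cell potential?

The Mg²⁺/Mg couple has the higher E°, so Mg ion is reduced (cathode) and Li is oxidized (anode).
E°cell = E°(cathode) − E°(anode) = −2.38 − (−3.03) = +0.65 V.

+0.65 V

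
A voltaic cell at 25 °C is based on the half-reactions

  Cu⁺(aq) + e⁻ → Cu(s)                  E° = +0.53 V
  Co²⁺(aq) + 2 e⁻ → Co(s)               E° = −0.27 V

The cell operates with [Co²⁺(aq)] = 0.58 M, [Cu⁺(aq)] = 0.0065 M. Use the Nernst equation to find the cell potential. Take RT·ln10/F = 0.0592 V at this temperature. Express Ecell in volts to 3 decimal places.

+0.678 V

The Cu⁺/Cu couple has the more positive E°, so it is the cathode; Co²⁺/Co is the anode.
The standard potential is +0.53 − (−0.27) = +0.80 V and the balanced reaction transfers n = 2 electrons.
Balancing gives 2 Cu⁺(aq) + Co(s) → 2 Cu(s) + Co²⁺(aq); hence Q = [Co²⁺(aq)] / [Cu⁺(aq)]^2 = 1.37×10^4 (log Q = 4.138).
Applying E = E° − (RT ln10/nF)·log Q gives +0.80 − (0.0592/2)(4.138) = +0.678 V.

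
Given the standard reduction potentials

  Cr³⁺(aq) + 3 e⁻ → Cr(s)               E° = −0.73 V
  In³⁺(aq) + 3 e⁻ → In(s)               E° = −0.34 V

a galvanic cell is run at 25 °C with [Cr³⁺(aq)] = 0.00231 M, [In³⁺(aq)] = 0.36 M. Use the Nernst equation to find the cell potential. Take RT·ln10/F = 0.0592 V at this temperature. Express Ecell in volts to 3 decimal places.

+0.433 V

Since E°(In³⁺/In) > E°(Cr³⁺/Cr), In³⁺/In serves as the cathode.
E°cell = −0.34 − (−0.73) = +0.39 V, with n = 3 electrons transferred.
The balanced reaction is In³⁺(aq) + Cr(s) → In(s) + Cr³⁺(aq), so Q = [Cr³⁺(aq)] / [In³⁺(aq)] = 0.00642 and log Q = −2.193.
Applying E = E° − (RT ln10/nF)·log Q gives +0.39 − (0.0592/3)(−2.193) = +0.433 V.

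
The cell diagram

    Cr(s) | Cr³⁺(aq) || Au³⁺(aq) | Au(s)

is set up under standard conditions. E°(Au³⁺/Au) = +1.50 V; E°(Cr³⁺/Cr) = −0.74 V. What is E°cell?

+2.24 V

By convention the left-hand electrode in cell notation is the anode (oxidation) and the right-hand electrode is the cathode (reduction).
E°cell = E°(right) − E°(left) = +1.50 − (−0.74) = +2.24 V.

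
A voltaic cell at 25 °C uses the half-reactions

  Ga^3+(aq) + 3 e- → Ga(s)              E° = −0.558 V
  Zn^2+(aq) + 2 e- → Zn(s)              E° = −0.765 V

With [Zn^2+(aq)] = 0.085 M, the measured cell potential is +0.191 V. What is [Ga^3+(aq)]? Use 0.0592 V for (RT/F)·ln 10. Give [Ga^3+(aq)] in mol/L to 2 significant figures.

Ga³⁺/Ga is the cathode (higher E°); E°cell = −0.558 − (−0.765) = +0.207 V with n = 6.
Since E = E° − (0.0592/n)·log Q, log Q = n(E° − E)/0.0592 = 1.622.
For 2 Ga^3+(aq) + 3 Zn(s) → 2 Ga(s) + 3 Zn^2+(aq), the reaction quotient is Q = [Zn^2+(aq)]^3 / [Ga^3+(aq)]^2.
Substituting the known concentrations and solving, log [Ga^3+(aq)] = −2.417 and [Ga^3+(aq)] = 0.0038 M.

0.0038 M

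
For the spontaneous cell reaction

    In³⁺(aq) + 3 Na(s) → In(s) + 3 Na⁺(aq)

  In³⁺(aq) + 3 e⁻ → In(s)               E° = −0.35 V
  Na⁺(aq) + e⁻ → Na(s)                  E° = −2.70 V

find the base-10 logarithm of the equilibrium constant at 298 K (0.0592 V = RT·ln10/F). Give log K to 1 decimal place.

log K = 119.1

The In³⁺/In couple is reduced (cathode); E°cell = −0.35 − (−2.70) = +2.35 V with n = 3.
At equilibrium E = 0, so log K = nE°cell / 0.0592 = (3)(+2.35) / 0.0592 = 119.1.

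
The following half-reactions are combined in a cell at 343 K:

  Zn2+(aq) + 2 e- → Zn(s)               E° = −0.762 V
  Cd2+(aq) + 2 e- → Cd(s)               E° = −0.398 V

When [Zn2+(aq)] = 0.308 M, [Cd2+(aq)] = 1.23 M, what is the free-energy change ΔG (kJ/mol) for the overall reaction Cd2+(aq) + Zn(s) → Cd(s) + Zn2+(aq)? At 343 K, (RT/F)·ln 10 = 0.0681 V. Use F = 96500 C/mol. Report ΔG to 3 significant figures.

With Cd²⁺/Cd reduced at the cathode, E°cell = −0.398 − (−0.762) = +0.364 V and n = 2.
The reaction quotient is [Zn2+(aq)] / [Cd2+(aq)] = 0.25; by Nernst, E = +0.364 − (0.0681/2)(−0.601) = +0.3845 V.
Then ΔG = −nFE = −2 × 96500 × +0.3845 J/mol = −74.2 kJ/mol.

−74.2 kJ/mol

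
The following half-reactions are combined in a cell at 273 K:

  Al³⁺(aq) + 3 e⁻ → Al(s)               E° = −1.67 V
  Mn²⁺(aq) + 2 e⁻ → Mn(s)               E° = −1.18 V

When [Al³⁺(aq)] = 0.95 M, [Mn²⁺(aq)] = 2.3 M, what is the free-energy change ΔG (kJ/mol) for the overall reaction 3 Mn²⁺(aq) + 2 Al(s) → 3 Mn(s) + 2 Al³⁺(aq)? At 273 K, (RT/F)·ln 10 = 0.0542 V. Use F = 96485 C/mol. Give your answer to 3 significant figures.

With Mn²⁺/Mn reduced at the cathode, E°cell = −1.18 − (−1.67) = +0.49 V and n = 6.
Q = [Al³⁺(aq)]^2 / [Mn²⁺(aq)]^3 = 0.0742, so log Q = −1.130 and E = +0.49 − (0.0542/6)(−1.130) = +0.5002 V.
ΔG = −nFE = −(6)(96485)(+0.5002) J/mol = −290 kJ/mol.

−290 kJ/mol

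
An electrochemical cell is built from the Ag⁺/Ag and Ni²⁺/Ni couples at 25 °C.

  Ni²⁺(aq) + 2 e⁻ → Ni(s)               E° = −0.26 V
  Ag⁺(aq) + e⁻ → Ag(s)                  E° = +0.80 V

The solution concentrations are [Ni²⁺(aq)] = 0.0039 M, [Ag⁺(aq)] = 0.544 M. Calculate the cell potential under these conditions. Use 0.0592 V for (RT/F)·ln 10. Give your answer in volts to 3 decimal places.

Ag⁺/Ag is reduced (cathode, E° = +0.80 V) and Ni²⁺/Ni is oxidized (anode).
The standard potential is +0.80 − (−0.26) = +1.06 V and the balanced reaction transfers n = 2 electrons.
The balanced reaction is 2 Ag⁺(aq) + Ni(s) → 2 Ag(s) + Ni²⁺(aq), so Q = [Ni²⁺(aq)] / [Ag⁺(aq)]^2 = 0.0132 and log Q = −1.880.
E = E° − (0.0592/n)·log Q = +1.06 − (0.0592/2)(−1.880) = +1.116 V.

+1.116 V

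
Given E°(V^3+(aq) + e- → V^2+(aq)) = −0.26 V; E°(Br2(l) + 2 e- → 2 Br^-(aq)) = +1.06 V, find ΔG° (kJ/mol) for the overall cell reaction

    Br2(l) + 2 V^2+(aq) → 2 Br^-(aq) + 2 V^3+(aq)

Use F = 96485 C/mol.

In the reaction as written Br2(l) is reduced, so the Br₂/Br⁻ couple is the cathode and V³⁺/V²⁺ is the anode.
E°cell = +1.06 − (−0.26) = +1.32 V; balancing electrons gives n = 2.
ΔG° = −nFE°cell = −(2)(96485)(+1.32) J/mol = −255 kJ/mol.

−255 kJ/mol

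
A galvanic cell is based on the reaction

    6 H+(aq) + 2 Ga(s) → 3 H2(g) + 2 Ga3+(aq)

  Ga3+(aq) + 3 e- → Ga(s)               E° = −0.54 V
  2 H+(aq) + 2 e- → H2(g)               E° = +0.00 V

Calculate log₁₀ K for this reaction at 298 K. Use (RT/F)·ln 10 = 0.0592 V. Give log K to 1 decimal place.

The 2H⁺/H₂ couple is reduced (cathode); E°cell = +0.00 − (−0.54) = +0.54 V with n = 6.
At equilibrium E = 0, so log K = nE°cell / 0.0592 = (6)(+0.54) / 0.0592 = 54.7.

log K = 54.7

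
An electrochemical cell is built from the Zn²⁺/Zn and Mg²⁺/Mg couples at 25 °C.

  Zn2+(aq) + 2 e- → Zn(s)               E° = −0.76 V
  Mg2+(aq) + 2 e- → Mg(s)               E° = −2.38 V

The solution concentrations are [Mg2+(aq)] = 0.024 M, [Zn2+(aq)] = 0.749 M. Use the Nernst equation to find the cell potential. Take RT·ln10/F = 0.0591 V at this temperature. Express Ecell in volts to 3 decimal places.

The Zn²⁺/Zn couple has the more positive E°, so it is the cathode; Mg²⁺/Mg is the anode.
E°cell = E°cat − E°an = −0.76 − (−2.38) = +1.62 V; n = 2.
Balancing gives Zn2+(aq) + Mg(s) → Zn(s) + Mg2+(aq); hence Q = [Mg2+(aq)] / [Zn2+(aq)] = 0.032 (log Q = −1.494).
E = E° − (0.0591/n)·log Q = +1.62 − (0.0591/2)(−1.494) = +1.664 V.

+1.664 V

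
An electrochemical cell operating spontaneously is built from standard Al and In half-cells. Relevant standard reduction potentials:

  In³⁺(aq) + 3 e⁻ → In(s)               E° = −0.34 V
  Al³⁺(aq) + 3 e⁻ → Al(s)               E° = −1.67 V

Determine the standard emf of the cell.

Of the two couples in this cell, the one with the more positive reduction potential is reduced at the cathode: here that is In³⁺/In (−0.34 V); Al³⁺/Al (−1.67 V) is the anode.
E°cell = E°(cathode) − E°(anode) = −0.34 − (−1.67) = +1.33 V.

+1.33 V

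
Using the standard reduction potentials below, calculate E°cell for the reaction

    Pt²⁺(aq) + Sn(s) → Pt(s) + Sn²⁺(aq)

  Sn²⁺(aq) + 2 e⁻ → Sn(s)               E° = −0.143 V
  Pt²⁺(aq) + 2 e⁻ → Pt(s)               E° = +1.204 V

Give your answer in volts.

Pt²⁺(aq) gains electrons, so the Pt²⁺/Pt couple is the cathode; the Sn²⁺/Sn couple is the anode.
E°cell = E°(cathode) − E°(anode) = +1.204 − (−0.143) = +1.347 V.

+1.347 V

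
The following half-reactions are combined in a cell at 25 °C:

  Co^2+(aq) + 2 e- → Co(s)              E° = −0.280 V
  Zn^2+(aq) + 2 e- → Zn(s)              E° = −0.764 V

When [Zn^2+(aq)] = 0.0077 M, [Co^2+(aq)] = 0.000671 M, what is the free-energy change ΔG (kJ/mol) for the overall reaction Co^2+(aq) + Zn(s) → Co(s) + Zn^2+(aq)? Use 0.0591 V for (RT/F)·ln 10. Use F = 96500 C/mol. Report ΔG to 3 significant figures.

−87.4 kJ/mol

With Co²⁺/Co reduced at the cathode, E°cell = −0.280 − (−0.764) = +0.484 V and n = 2.
Here Q = [Zn^2+(aq)] / [Co^2+(aq)] = 11.5 (log Q = 1.060), giving E = +0.484 − (0.0591/2)·(1.060) = +0.4527 V.
Then ΔG = −nFE = −2 × 96500 × +0.4527 J/mol = −87.4 kJ/mol.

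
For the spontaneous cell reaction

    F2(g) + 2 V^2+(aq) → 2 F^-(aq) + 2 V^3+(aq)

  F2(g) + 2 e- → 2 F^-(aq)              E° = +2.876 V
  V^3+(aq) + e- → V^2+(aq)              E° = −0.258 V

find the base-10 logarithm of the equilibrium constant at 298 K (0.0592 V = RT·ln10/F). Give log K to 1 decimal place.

The F₂/F⁻ couple is reduced (cathode); E°cell = +2.876 − (−0.258) = +3.134 V with n = 2.
At equilibrium E = 0, so log K = nE°cell / 0.0592 = (2)(+3.134) / 0.0592 = 105.9.

log K = 105.9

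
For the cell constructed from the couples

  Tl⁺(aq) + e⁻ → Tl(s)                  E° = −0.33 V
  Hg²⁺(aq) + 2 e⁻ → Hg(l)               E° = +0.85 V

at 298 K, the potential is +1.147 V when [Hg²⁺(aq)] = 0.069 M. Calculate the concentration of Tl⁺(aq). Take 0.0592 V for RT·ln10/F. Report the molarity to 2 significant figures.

Hg²⁺/Hg is the cathode (higher E°); E°cell = +0.85 − (−0.33) = +1.18 V with n = 2.
Rearranging E = E° − (0.0592/n)·log Q gives log Q = 2(+1.18 − (+1.147))/0.0592 = 1.115.
The balanced reaction is Hg²⁺(aq) + 2 Tl(s) → Hg(l) + 2 Tl⁺(aq), so Q = [Tl⁺(aq)]^2 / [Hg²⁺(aq)].
Substituting the known concentrations and solving, log [Tl⁺(aq)] = −0.023 and [Tl⁺(aq)] = 0.95 M.

0.95 M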